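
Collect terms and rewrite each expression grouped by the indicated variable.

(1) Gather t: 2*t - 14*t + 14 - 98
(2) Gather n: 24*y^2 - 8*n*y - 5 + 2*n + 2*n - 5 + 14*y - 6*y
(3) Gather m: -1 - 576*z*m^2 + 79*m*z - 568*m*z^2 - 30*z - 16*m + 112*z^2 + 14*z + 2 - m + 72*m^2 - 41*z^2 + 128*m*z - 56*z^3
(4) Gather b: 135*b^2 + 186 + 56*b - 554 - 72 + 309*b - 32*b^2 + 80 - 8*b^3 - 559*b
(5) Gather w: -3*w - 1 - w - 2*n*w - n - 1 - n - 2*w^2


(1) = -12*t - 84
(2) = n*(4 - 8*y) + 24*y^2 + 8*y - 10
(3) = m^2*(72 - 576*z) + m*(-568*z^2 + 207*z - 17) - 56*z^3 + 71*z^2 - 16*z + 1
(4) = -8*b^3 + 103*b^2 - 194*b - 360
(5) = -2*n - 2*w^2 + w*(-2*n - 4) - 2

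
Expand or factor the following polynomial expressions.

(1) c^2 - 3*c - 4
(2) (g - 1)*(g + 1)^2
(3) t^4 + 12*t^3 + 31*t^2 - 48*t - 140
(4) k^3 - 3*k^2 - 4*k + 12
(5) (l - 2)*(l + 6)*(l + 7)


(1) = (c - 4)*(c + 1)
(2) = g^3 + g^2 - g - 1
(3) = (t - 2)*(t + 2)*(t + 5)*(t + 7)
(4) = (k - 3)*(k - 2)*(k + 2)
(5) = l^3 + 11*l^2 + 16*l - 84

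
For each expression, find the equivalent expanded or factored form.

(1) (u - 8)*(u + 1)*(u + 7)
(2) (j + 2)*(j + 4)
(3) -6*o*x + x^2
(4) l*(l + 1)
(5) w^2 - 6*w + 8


(1) = u^3 - 57*u - 56
(2) = j^2 + 6*j + 8
(3) = x*(-6*o + x)
(4) = l^2 + l
(5) = (w - 4)*(w - 2)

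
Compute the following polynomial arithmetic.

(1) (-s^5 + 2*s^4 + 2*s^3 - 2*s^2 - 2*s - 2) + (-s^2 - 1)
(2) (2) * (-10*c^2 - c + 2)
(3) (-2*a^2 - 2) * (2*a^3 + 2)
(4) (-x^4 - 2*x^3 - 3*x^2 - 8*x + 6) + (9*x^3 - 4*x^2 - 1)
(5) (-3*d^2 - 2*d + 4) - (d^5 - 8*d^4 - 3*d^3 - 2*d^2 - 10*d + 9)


(1) = -s^5 + 2*s^4 + 2*s^3 - 3*s^2 - 2*s - 3
(2) = -20*c^2 - 2*c + 4
(3) = -4*a^5 - 4*a^3 - 4*a^2 - 4
(4) = -x^4 + 7*x^3 - 7*x^2 - 8*x + 5
(5) = -d^5 + 8*d^4 + 3*d^3 - d^2 + 8*d - 5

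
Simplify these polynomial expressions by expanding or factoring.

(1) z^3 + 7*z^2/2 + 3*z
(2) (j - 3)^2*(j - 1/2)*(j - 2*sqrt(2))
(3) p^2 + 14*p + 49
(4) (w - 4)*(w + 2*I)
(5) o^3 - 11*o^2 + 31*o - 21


(1) = z*(z + 3/2)*(z + 2)
(2) = j^4 - 13*j^3/2 - 2*sqrt(2)*j^3 + 12*j^2 + 13*sqrt(2)*j^2 - 24*sqrt(2)*j - 9*j/2 + 9*sqrt(2)
(3) = (p + 7)^2
(4) = w^2 - 4*w + 2*I*w - 8*I
(5) = (o - 7)*(o - 3)*(o - 1)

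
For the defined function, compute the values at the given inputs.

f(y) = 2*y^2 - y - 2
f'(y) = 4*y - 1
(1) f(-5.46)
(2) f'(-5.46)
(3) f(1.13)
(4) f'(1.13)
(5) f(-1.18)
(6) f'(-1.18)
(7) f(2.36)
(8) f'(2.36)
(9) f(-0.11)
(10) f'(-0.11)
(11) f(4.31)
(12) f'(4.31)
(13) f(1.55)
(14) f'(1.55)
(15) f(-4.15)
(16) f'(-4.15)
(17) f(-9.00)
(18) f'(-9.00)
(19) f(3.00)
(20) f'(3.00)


(1) = 63.08
(2) = -22.84
(3) = -0.58
(4) = 3.52
(5) = 1.96
(6) = -5.72
(7) = 6.78
(8) = 8.44
(9) = -1.87
(10) = -1.44
(11) = 30.84
(12) = 16.24
(13) = 1.26
(14) = 5.20
(15) = 36.60
(16) = -17.60
(17) = 169.00
(18) = -37.00
(19) = 13.00
(20) = 11.00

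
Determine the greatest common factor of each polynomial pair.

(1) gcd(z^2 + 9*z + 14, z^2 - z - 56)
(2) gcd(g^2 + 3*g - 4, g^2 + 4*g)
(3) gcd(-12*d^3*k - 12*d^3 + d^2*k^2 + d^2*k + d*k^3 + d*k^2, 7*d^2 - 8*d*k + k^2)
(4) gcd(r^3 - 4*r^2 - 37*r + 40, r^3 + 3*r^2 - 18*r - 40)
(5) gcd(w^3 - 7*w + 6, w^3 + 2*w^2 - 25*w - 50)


(1) = gcd((z + 2)*(z + 7), (z - 8)*(z + 7)) = z + 7
(2) = gcd((g - 1)*(g + 4), g*(g + 4)) = g + 4
(3) = 1
(4) = r + 5
(5) = 1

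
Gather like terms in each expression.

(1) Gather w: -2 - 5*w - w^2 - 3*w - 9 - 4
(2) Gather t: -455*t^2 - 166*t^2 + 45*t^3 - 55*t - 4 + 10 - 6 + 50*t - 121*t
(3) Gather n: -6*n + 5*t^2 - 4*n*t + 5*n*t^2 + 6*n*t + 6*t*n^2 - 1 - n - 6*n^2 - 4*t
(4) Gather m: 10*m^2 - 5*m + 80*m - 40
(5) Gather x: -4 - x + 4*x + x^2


(1) = -w^2 - 8*w - 15
(2) = 45*t^3 - 621*t^2 - 126*t
(3) = n^2*(6*t - 6) + n*(5*t^2 + 2*t - 7) + 5*t^2 - 4*t - 1
(4) = 10*m^2 + 75*m - 40
(5) = x^2 + 3*x - 4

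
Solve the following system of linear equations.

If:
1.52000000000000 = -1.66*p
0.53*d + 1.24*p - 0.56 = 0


Then:
d = 3.20
p = -0.92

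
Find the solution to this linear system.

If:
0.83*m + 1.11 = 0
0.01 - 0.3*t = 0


Then:
m = -1.34
t = 0.03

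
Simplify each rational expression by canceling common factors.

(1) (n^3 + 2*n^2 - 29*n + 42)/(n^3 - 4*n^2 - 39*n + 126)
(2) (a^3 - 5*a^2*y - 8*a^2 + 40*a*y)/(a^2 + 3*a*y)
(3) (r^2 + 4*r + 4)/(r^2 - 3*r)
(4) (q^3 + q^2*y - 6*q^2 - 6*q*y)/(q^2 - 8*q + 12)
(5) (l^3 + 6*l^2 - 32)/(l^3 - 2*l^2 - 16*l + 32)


(1) = (n^2 + 5*n - 14)/(n^2 - n - 42)
(2) = (a^2 - 5*a*y - 8*a + 40*y)/(a + 3*y)
(3) = (r^2 + 4*r + 4)/(r^2 - 3*r)
(4) = (q^2 + q*y)/(q - 2)
(5) = (l + 4)/(l - 4)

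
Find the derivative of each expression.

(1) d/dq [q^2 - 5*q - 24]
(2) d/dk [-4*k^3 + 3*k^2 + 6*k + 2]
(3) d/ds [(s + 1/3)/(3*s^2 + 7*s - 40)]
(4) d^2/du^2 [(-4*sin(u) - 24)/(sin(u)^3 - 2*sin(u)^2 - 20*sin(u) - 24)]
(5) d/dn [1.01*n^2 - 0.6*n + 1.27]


(1) = 2*q - 5
(2) = -12*k^2 + 6*k + 6
(3) = (-9*s^2 - 6*s - 127)/(3*(9*s^4 + 42*s^3 - 191*s^2 - 560*s + 1600))
(4) = 8*(2*sin(u)^5 + 16*sin(u)^4 - 99*sin(u)^3 + 366*sin(u)^2 - 132*sin(u) - 408)/((sin(u) - 6)^3*(sin(u) + 2)^4)
(5) = 2.02*n - 0.6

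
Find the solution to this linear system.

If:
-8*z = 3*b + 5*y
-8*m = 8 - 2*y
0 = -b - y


Then:
b = 4*z
m = -z - 1
y = -4*z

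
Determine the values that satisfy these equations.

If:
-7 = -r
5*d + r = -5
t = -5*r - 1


Then:
d = -12/5
r = 7
t = -36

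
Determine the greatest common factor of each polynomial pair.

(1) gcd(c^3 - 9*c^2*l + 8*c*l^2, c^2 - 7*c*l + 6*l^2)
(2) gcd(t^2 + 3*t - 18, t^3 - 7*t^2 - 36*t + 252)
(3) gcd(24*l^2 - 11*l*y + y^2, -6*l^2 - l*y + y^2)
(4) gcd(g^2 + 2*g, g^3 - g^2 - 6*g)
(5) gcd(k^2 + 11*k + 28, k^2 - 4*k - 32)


(1) = c - l
(2) = gcd((t - 3)*(t + 6), (t - 7)*(t - 6)*(t + 6)) = t + 6
(3) = gcd((-8*l + y)*(-3*l + y), (-3*l + y)*(2*l + y)) = -3*l + y
(4) = gcd(g*(g + 2), g*(g - 3)*(g + 2)) = g^2 + 2*g
(5) = k + 4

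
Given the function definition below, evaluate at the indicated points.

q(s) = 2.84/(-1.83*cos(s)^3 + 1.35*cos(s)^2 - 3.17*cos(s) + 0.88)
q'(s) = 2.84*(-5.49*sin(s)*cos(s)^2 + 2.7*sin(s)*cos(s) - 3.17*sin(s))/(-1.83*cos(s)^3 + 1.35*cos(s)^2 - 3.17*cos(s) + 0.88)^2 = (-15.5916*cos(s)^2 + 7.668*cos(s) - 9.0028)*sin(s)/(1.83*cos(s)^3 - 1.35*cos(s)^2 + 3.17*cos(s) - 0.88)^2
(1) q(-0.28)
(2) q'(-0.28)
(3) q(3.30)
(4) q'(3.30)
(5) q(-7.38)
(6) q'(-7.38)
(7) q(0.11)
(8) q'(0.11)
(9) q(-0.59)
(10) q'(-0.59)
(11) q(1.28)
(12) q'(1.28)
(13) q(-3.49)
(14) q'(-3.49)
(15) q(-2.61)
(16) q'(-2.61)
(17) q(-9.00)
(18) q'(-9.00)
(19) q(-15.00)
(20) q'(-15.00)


(1) = -1.12
(2) = 0.68
(3) = 0.40
(4) = 0.10
(5) = -6.18
(6) = 36.85
(7) = -1.04
(8) = -0.25
(9) = -1.52
(10) = 2.13
(11) = 72.90
(12) = -5104.02
(13) = 0.43
(14) = -0.24
(15) = 0.49
(16) = 0.41
(17) = 0.45
(18) = 0.30
(19) = 0.58
(20) = 0.65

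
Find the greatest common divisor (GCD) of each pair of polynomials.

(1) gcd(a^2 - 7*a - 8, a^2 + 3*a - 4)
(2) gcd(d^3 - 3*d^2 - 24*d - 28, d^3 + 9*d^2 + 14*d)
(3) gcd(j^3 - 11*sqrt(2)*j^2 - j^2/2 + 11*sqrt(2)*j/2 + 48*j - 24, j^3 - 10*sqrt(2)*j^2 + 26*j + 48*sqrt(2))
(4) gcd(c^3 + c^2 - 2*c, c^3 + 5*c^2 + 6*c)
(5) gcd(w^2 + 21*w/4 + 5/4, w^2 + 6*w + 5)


(1) = 1
(2) = d + 2
(3) = gcd((j - 1/2)*(j - 8*sqrt(2))*(j - 3*sqrt(2)), (j - 8*sqrt(2))*(j - 3*sqrt(2))*(j + sqrt(2))) = j^2 - 11*sqrt(2)*j + 48
(4) = gcd(c*(c - 1)*(c + 2), c*(c + 2)*(c + 3)) = c^2 + 2*c
(5) = gcd((w + 1/4)*(w + 5), (w + 1)*(w + 5)) = w + 5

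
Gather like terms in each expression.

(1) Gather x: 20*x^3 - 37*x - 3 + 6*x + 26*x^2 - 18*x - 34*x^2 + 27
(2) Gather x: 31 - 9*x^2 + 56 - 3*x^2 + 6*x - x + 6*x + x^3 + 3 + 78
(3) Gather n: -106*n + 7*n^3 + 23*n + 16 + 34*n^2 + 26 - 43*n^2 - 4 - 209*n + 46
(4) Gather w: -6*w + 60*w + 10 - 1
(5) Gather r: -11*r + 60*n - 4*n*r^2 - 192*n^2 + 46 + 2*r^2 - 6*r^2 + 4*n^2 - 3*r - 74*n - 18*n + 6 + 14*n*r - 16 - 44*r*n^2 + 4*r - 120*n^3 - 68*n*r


(1) = 20*x^3 - 8*x^2 - 49*x + 24
(2) = x^3 - 12*x^2 + 11*x + 168
(3) = 7*n^3 - 9*n^2 - 292*n + 84
(4) = 54*w + 9
(5) = -120*n^3 - 188*n^2 - 32*n + r^2*(-4*n - 4) + r*(-44*n^2 - 54*n - 10) + 36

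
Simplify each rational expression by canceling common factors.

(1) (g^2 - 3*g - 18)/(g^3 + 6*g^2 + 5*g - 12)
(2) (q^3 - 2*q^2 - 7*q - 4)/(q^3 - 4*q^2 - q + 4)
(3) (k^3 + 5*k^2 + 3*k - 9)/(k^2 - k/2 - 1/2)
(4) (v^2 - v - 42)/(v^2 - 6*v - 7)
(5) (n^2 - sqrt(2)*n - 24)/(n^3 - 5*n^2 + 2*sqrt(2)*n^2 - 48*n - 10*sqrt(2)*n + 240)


(1) = (g - 6)/(g^2 + 3*g - 4)
(2) = (q + 1)/(q - 1)
(3) = (2*k^2 + 12*k + 18)/(2*k + 1)
(4) = (v + 6)/(v + 1)
(5) = (n + 3*sqrt(2))/(n^2 + n*(-5 + 6*sqrt(2)) - 30*sqrt(2))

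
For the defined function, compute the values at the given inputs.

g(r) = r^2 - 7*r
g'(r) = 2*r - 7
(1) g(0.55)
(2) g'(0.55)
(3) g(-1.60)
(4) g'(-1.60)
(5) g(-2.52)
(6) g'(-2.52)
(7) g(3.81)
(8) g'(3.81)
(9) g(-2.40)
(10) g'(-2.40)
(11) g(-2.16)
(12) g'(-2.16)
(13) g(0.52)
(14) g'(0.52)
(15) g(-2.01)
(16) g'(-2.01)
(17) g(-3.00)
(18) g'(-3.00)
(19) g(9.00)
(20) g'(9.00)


(1) = -3.55
(2) = -5.90
(3) = 13.76
(4) = -10.20
(5) = 23.99
(6) = -12.04
(7) = -12.15
(8) = 0.62
(9) = 22.56
(10) = -11.80
(11) = 19.79
(12) = -11.32
(13) = -3.37
(14) = -5.96
(15) = 18.11
(16) = -11.02
(17) = 30.00
(18) = -13.00
(19) = 18.00
(20) = 11.00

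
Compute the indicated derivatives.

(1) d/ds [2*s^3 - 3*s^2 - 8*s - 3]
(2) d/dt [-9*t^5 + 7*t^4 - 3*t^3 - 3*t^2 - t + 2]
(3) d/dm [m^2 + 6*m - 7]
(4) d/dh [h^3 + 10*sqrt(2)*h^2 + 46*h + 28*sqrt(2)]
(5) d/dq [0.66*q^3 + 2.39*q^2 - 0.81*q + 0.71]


(1) = 6*s^2 - 6*s - 8
(2) = -45*t^4 + 28*t^3 - 9*t^2 - 6*t - 1
(3) = 2*m + 6
(4) = 3*h^2 + 20*sqrt(2)*h + 46
(5) = 1.98*q^2 + 4.78*q - 0.81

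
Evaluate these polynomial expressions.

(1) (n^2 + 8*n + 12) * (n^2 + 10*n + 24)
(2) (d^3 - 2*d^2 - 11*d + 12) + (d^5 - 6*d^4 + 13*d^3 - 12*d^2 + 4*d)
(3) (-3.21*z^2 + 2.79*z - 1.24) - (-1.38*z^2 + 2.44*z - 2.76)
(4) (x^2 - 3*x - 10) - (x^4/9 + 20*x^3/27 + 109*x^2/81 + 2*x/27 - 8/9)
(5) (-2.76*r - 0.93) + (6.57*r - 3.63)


(1) = n^4 + 18*n^3 + 116*n^2 + 312*n + 288
(2) = d^5 - 6*d^4 + 14*d^3 - 14*d^2 - 7*d + 12
(3) = -1.83*z^2 + 0.35*z + 1.52
(4) = -x^4/9 - 20*x^3/27 - 28*x^2/81 - 83*x/27 - 82/9
(5) = 3.81*r - 4.56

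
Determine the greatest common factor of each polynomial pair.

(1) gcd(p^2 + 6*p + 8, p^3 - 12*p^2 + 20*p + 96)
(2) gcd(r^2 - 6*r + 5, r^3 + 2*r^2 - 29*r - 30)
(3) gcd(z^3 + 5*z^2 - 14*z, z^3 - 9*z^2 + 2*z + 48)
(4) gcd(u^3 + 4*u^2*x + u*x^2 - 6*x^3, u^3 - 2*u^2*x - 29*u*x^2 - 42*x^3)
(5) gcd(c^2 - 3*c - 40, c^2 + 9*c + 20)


(1) = p + 2
(2) = gcd((r - 5)*(r - 1), (r - 5)*(r + 1)*(r + 6)) = r - 5
(3) = gcd(z*(z - 2)*(z + 7), (z - 8)*(z - 3)*(z + 2)) = 1
(4) = u^2 + 5*u*x + 6*x^2
(5) = gcd((c - 8)*(c + 5), (c + 4)*(c + 5)) = c + 5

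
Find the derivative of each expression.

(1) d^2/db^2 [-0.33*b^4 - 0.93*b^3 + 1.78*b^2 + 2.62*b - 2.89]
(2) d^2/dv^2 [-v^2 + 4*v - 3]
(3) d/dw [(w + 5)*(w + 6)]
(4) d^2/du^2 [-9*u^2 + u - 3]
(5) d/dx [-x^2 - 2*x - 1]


(1) = -3.96*b^2 - 5.58*b + 3.56
(2) = -2
(3) = 2*w + 11
(4) = -18
(5) = -2*x - 2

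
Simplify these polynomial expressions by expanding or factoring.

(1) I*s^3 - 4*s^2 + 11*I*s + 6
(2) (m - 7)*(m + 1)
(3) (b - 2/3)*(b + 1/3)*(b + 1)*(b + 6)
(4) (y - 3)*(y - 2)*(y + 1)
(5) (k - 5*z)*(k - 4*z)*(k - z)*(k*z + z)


(1) = (s - I)*(s + 6*I)*(I*s + 1)
(2) = m^2 - 6*m - 7
(3) = b^4 + 20*b^3/3 + 31*b^2/9 - 32*b/9 - 4/3
(4) = y^3 - 4*y^2 + y + 6
(5) = k^4*z - 10*k^3*z^2 + k^3*z + 29*k^2*z^3 - 10*k^2*z^2 - 20*k*z^4 + 29*k*z^3 - 20*z^4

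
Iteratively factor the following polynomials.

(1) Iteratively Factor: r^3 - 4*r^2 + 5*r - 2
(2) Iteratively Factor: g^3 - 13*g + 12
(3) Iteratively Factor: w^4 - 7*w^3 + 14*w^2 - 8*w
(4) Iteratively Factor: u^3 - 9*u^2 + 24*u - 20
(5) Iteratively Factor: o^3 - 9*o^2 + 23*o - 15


(1) = (r - 1)*(r^2 - 3*r + 2) = (r - 1)^2*(r - 2)
(2) = (g - 1)*(g^2 + g - 12) = (g - 1)*(g + 4)*(g - 3)
(3) = (w - 4)*(w^3 - 3*w^2 + 2*w) = (w - 4)*(w - 2)*(w^2 - w) = (w - 4)*(w - 2)*(w - 1)*(w)
(4) = (u - 2)*(u^2 - 7*u + 10) = (u - 5)*(u - 2)*(u - 2)
(5) = (o - 3)*(o^2 - 6*o + 5) = (o - 5)*(o - 3)*(o - 1)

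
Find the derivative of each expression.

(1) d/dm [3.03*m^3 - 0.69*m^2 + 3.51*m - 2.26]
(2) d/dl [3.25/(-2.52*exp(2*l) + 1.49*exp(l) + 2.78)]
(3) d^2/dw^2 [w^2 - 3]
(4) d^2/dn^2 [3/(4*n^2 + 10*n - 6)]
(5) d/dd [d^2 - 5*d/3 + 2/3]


(1) = 9.09*m^2 - 1.38*m + 3.51
(2) = (16.38*exp(l) - 4.8425)*exp(l)/(-2.52*exp(2*l) + 1.49*exp(l) + 2.78)^2
(3) = 2
(4) = 3*(-4*n^2 - 10*n + (4*n + 5)^2 + 6)/(2*n^2 + 5*n - 3)^3
(5) = 2*d - 5/3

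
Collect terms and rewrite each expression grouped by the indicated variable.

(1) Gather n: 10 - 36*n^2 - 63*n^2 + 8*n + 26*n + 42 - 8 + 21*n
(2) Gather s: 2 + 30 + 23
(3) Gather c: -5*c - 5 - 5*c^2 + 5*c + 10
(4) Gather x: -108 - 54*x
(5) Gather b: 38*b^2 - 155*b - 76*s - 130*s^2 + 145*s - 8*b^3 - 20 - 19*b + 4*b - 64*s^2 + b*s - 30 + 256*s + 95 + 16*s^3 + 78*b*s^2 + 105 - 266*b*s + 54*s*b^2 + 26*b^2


(1) = -99*n^2 + 55*n + 44
(2) = 55
(3) = 5 - 5*c^2
(4) = -54*x - 108
(5) = -8*b^3 + b^2*(54*s + 64) + b*(78*s^2 - 265*s - 170) + 16*s^3 - 194*s^2 + 325*s + 150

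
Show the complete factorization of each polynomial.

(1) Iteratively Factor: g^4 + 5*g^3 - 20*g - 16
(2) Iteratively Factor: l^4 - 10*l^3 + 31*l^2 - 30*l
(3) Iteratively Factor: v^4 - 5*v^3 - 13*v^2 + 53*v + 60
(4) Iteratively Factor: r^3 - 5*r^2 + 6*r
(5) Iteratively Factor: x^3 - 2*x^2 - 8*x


(1) = (g - 2)*(g^3 + 7*g^2 + 14*g + 8) = (g - 2)*(g + 2)*(g^2 + 5*g + 4) = (g - 2)*(g + 1)*(g + 2)*(g + 4)
(2) = (l - 3)*(l^3 - 7*l^2 + 10*l) = l*(l - 3)*(l^2 - 7*l + 10) = l*(l - 3)*(l - 2)*(l - 5)
(3) = (v + 1)*(v^3 - 6*v^2 - 7*v + 60) = (v - 5)*(v + 1)*(v^2 - v - 12) = (v - 5)*(v - 4)*(v + 1)*(v + 3)
(4) = (r - 3)*(r^2 - 2*r) = r*(r - 3)*(r - 2)
(5) = (x - 4)*(x^2 + 2*x) = (x - 4)*(x + 2)*(x)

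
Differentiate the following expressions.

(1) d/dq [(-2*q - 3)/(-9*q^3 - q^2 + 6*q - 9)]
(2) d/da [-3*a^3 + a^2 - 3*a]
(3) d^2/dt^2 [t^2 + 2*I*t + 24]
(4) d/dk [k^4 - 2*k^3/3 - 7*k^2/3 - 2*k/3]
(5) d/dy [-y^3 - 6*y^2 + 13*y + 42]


(1) = (18*q^3 + 2*q^2 - 12*q - (2*q + 3)*(27*q^2 + 2*q - 6) + 18)/(9*q^3 + q^2 - 6*q + 9)^2
(2) = -9*a^2 + 2*a - 3
(3) = 2
(4) = 4*k^3 - 2*k^2 - 14*k/3 - 2/3
(5) = -3*y^2 - 12*y + 13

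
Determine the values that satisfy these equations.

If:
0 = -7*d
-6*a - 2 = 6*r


Then:
a = -r - 1/3
d = 0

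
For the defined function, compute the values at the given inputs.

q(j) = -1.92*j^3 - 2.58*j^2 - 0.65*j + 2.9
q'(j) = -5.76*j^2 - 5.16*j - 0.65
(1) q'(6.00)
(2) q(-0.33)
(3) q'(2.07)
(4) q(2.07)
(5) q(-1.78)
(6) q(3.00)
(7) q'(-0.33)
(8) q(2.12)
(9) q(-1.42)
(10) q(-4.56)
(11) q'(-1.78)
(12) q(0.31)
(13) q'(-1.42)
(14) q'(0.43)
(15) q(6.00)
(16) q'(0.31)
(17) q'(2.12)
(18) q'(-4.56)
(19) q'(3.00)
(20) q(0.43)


(1) = -238.97
(2) = 2.90
(3) = -36.01
(4) = -26.53
(5) = 6.71
(6) = -74.11
(7) = 0.43
(8) = -28.37
(9) = 4.12
(10) = 134.27
(11) = -9.72
(12) = 2.39
(13) = -4.94
(14) = -3.93
(15) = -508.60
(16) = -2.80
(17) = -37.48
(18) = -96.89
(19) = -67.97
(20) = 1.99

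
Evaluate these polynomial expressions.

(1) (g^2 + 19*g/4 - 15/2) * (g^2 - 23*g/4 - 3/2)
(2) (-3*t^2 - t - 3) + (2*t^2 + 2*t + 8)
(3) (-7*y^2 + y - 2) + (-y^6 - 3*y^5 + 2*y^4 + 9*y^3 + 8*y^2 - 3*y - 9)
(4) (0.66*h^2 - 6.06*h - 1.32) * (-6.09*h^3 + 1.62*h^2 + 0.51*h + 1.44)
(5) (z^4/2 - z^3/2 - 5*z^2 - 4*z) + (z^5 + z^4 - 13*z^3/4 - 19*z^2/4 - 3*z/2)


(1) = g^4 - g^3 - 581*g^2/16 + 36*g + 45/4
(2) = -t^2 + t + 5
(3) = -y^6 - 3*y^5 + 2*y^4 + 9*y^3 + y^2 - 2*y - 11
(4) = -4.0194*h^5 + 37.9746*h^4 - 1.4418*h^3 - 4.2786*h^2 - 9.3996*h - 1.9008
(5) = z^5 + 3*z^4/2 - 15*z^3/4 - 39*z^2/4 - 11*z/2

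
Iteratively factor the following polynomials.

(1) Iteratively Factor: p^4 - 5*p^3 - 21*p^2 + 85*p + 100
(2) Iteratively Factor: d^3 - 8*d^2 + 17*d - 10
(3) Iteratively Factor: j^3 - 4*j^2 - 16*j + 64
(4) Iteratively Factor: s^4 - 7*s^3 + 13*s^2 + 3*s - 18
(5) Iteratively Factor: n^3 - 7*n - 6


(1) = (p - 5)*(p^3 - 21*p - 20) = (p - 5)*(p + 4)*(p^2 - 4*p - 5) = (p - 5)^2*(p + 4)*(p + 1)
(2) = (d - 1)*(d^2 - 7*d + 10) = (d - 2)*(d - 1)*(d - 5)
(3) = (j - 4)*(j^2 - 16) = (j - 4)^2*(j + 4)
(4) = (s - 2)*(s^3 - 5*s^2 + 3*s + 9) = (s - 3)*(s - 2)*(s^2 - 2*s - 3) = (s - 3)^2*(s - 2)*(s + 1)
(5) = (n + 2)*(n^2 - 2*n - 3) = (n - 3)*(n + 2)*(n + 1)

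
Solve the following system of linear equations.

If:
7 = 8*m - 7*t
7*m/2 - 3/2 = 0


Then:
m = 3/7
t = -25/49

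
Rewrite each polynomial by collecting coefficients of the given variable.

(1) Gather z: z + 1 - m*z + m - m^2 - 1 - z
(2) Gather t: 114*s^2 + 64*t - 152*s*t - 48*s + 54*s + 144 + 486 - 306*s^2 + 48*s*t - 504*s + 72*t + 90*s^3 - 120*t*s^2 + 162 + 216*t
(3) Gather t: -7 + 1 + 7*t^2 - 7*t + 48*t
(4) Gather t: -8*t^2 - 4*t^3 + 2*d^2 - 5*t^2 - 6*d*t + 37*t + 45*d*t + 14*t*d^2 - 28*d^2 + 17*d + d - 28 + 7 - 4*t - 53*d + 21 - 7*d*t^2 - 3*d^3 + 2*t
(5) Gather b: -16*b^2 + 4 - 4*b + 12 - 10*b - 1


(1) = -m^2 - m*z + m
(2) = 90*s^3 - 192*s^2 - 498*s + t*(-120*s^2 - 104*s + 352) + 792
(3) = 7*t^2 + 41*t - 6
(4) = -3*d^3 - 26*d^2 - 35*d - 4*t^3 + t^2*(-7*d - 13) + t*(14*d^2 + 39*d + 35)
(5) = -16*b^2 - 14*b + 15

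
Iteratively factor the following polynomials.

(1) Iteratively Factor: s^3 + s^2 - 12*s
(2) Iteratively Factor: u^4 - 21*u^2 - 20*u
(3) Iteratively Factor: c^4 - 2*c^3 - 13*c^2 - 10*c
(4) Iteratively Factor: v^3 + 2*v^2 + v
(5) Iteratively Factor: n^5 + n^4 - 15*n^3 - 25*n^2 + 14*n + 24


(1) = (s)*(s^2 + s - 12) = s*(s - 3)*(s + 4)
(2) = (u)*(u^3 - 21*u - 20) = u*(u - 5)*(u^2 + 5*u + 4) = u*(u - 5)*(u + 1)*(u + 4)
(3) = (c + 2)*(c^3 - 4*c^2 - 5*c) = (c + 1)*(c + 2)*(c^2 - 5*c) = (c - 5)*(c + 1)*(c + 2)*(c)
(4) = (v + 1)*(v^2 + v) = v*(v + 1)*(v + 1)
(5) = (n + 3)*(n^4 - 2*n^3 - 9*n^2 + 2*n + 8) = (n + 2)*(n + 3)*(n^3 - 4*n^2 - n + 4) = (n + 1)*(n + 2)*(n + 3)*(n^2 - 5*n + 4) = (n - 1)*(n + 1)*(n + 2)*(n + 3)*(n - 4)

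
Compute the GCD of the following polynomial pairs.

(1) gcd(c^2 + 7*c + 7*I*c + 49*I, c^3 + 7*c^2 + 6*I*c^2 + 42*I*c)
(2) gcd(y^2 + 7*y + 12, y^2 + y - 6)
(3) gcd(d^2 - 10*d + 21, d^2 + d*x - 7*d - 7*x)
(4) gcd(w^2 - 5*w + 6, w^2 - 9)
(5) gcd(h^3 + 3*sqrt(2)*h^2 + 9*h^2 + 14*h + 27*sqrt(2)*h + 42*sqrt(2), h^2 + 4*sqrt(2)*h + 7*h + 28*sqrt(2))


(1) = gcd((c + 7)*(c + 7*I), c*(c + 7)*(c + 6*I)) = c + 7
(2) = gcd((y + 3)*(y + 4), (y - 2)*(y + 3)) = y + 3
(3) = gcd((d - 7)*(d - 3), (d - 7)*(d + x)) = d - 7
(4) = gcd((w - 3)*(w - 2), (w - 3)*(w + 3)) = w - 3
(5) = gcd((h + 2)*(h + 7)*(h + 3*sqrt(2)), (h + 7)*(h + 4*sqrt(2))) = h + 7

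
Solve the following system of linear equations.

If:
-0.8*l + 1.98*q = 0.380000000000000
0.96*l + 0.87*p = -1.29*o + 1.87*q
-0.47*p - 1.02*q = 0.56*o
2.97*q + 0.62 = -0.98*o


Then:
l = -1.18
o = 0.24
p = 0.34
q = -0.29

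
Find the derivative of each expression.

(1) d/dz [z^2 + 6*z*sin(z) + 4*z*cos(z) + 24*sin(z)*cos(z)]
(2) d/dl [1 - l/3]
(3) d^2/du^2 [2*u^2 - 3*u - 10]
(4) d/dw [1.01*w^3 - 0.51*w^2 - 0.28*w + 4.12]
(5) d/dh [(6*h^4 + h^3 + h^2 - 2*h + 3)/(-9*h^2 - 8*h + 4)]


(1) = -4*z*sin(z) + 6*z*cos(z) + 2*z + 6*sin(z) + 4*cos(z) + 24*cos(2*z)
(2) = -1/3
(3) = 4
(4) = 3.03*w^2 - 1.02*w - 0.28
(5) = (-108*h^5 - 153*h^4 + 80*h^3 - 14*h^2 + 62*h + 16)/(81*h^4 + 144*h^3 - 8*h^2 - 64*h + 16)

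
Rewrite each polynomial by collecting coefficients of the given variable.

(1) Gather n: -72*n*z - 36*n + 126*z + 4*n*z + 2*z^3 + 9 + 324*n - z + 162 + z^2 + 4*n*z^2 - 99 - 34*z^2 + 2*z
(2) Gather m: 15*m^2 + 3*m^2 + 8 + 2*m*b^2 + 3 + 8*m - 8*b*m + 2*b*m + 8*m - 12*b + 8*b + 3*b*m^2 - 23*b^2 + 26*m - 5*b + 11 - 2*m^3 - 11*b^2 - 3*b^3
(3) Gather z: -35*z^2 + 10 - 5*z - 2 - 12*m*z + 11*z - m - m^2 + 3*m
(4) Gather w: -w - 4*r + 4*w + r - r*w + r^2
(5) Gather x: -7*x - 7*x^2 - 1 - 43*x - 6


(1) = n*(4*z^2 - 68*z + 288) + 2*z^3 - 33*z^2 + 127*z + 72
(2) = -3*b^3 - 34*b^2 - 9*b - 2*m^3 + m^2*(3*b + 18) + m*(2*b^2 - 6*b + 42) + 22
(3) = -m^2 + 2*m - 35*z^2 + z*(6 - 12*m) + 8
(4) = r^2 - 3*r + w*(3 - r)
(5) = -7*x^2 - 50*x - 7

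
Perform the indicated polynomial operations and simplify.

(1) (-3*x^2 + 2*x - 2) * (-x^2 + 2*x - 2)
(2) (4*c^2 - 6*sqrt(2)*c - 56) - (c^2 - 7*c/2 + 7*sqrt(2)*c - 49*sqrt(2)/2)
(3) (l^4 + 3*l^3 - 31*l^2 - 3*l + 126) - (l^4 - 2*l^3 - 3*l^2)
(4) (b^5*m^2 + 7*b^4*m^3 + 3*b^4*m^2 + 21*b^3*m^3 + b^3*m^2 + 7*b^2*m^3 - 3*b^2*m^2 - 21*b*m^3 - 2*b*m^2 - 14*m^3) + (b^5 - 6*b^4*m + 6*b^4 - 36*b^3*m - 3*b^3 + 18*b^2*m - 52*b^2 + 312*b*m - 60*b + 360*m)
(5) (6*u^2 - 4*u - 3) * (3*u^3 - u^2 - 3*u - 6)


(1) = 3*x^4 - 8*x^3 + 12*x^2 - 8*x + 4
(2) = 3*c^2 - 13*sqrt(2)*c + 7*c/2 - 56 + 49*sqrt(2)/2
(3) = 5*l^3 - 28*l^2 - 3*l + 126
(4) = b^5*m^2 + b^5 + 7*b^4*m^3 + 3*b^4*m^2 - 6*b^4*m + 6*b^4 + 21*b^3*m^3 + b^3*m^2 - 36*b^3*m - 3*b^3 + 7*b^2*m^3 - 3*b^2*m^2 + 18*b^2*m - 52*b^2 - 21*b*m^3 - 2*b*m^2 + 312*b*m - 60*b - 14*m^3 + 360*m
(5) = 18*u^5 - 18*u^4 - 23*u^3 - 21*u^2 + 33*u + 18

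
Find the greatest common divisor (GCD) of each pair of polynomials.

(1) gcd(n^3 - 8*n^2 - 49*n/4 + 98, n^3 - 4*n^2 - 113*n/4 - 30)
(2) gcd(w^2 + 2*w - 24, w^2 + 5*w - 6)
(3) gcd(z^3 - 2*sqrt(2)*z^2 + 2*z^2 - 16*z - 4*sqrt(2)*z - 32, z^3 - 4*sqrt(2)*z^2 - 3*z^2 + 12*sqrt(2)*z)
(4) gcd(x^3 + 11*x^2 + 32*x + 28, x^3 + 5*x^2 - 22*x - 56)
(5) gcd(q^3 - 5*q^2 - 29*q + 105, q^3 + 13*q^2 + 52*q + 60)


(1) = n - 8
(2) = w + 6
(3) = z - 4*sqrt(2)
(4) = gcd((x + 2)^2*(x + 7), (x - 4)*(x + 2)*(x + 7)) = x^2 + 9*x + 14
(5) = q + 5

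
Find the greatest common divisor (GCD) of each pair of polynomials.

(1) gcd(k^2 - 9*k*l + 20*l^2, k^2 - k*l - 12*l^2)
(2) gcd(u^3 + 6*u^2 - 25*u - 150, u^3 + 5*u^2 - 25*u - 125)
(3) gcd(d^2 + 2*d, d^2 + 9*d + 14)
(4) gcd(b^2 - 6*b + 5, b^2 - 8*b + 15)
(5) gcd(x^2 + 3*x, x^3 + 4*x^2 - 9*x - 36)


(1) = gcd((k - 5*l)*(k - 4*l), (k - 4*l)*(k + 3*l)) = k - 4*l
(2) = u^2 - 25
(3) = d + 2
(4) = gcd((b - 5)*(b - 1), (b - 5)*(b - 3)) = b - 5
(5) = gcd(x*(x + 3), (x - 3)*(x + 3)*(x + 4)) = x + 3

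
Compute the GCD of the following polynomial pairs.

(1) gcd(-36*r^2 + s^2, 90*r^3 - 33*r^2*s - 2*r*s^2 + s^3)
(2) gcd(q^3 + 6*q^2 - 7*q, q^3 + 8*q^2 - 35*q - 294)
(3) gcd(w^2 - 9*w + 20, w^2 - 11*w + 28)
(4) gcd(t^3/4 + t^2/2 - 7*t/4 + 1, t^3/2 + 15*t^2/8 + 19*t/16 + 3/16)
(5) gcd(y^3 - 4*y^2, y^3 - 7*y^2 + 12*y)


(1) = 6*r + s
(2) = q + 7
(3) = gcd((w - 5)*(w - 4), (w - 7)*(w - 4)) = w - 4
(4) = gcd((t/4 + 1)*(t - 1)^2, (t/2 + 1/4)*(t + 1/4)*(t + 3)) = 1
(5) = gcd(y^2*(y - 4), y*(y - 4)*(y - 3)) = y^2 - 4*y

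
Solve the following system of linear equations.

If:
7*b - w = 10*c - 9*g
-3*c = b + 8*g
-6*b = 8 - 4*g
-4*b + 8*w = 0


Then:
b = -107/95
c = -43/95
g = 59/190
w = -107/190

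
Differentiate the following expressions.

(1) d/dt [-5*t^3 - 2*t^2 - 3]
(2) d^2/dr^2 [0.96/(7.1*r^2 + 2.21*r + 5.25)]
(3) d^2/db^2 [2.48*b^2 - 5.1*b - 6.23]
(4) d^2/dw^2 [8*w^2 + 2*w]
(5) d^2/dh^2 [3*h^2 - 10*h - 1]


(1) = t*(-15*t - 4)
(2) = (-96.7872*r^2 - 30.12672*r + 0.96*(14.2*r + 2.21)*(28.4*r + 4.42) - 71.568)/(7.1*r^2 + 2.21*r + 5.25)^3
(3) = 4.96000000000000
(4) = 16
(5) = 6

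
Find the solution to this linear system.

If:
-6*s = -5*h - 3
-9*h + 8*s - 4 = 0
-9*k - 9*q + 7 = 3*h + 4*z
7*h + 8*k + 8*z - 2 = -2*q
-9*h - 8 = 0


Then:
No Solution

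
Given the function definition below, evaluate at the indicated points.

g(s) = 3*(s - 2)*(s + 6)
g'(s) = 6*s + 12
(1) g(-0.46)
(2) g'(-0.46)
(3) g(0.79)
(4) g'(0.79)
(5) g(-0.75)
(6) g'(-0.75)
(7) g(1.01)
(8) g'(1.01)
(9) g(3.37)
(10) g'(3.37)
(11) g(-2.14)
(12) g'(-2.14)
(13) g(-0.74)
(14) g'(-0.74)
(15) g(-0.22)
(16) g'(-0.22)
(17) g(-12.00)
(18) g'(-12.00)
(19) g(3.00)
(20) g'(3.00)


(1) = -40.89
(2) = 9.24
(3) = -24.65
(4) = 16.74
(5) = -43.31
(6) = 7.50
(7) = -20.82
(8) = 18.06
(9) = 38.51
(10) = 32.22
(11) = -47.94
(12) = -0.84
(13) = -43.24
(14) = 7.56
(15) = -38.49
(16) = 10.68
(17) = 252.00
(18) = -60.00
(19) = 27.00
(20) = 30.00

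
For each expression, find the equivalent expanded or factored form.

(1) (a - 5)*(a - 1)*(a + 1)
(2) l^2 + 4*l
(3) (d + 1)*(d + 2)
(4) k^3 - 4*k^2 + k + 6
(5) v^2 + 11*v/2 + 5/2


(1) = a^3 - 5*a^2 - a + 5
(2) = l*(l + 4)
(3) = d^2 + 3*d + 2
(4) = (k - 3)*(k - 2)*(k + 1)
(5) = (v + 1/2)*(v + 5)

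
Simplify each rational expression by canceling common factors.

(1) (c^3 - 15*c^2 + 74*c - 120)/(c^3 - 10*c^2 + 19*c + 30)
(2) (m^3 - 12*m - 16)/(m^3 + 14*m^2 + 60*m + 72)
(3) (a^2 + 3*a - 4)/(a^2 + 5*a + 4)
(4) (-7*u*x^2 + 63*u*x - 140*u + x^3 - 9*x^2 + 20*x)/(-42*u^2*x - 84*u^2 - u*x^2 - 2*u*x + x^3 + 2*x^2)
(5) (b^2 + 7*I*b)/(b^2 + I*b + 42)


(1) = (c - 4)/(c + 1)
(2) = (m^2 - 2*m - 8)/(m^2 + 12*m + 36)
(3) = (a - 1)/(a + 1)
(4) = (x^2 - 9*x + 20)/(6*u*x + 12*u + x^2 + 2*x)
(5) = b/(b - 6*I)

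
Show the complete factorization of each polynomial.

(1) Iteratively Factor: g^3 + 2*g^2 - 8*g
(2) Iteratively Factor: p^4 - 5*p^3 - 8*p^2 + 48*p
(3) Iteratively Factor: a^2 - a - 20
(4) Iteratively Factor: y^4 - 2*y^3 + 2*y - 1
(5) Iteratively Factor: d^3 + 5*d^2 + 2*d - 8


(1) = (g)*(g^2 + 2*g - 8) = g*(g - 2)*(g + 4)
(2) = (p - 4)*(p^3 - p^2 - 12*p) = (p - 4)^2*(p^2 + 3*p) = p*(p - 4)^2*(p + 3)
(3) = (a + 4)*(a - 5)
(4) = (y + 1)*(y^3 - 3*y^2 + 3*y - 1) = (y - 1)*(y + 1)*(y^2 - 2*y + 1) = (y - 1)^2*(y + 1)*(y - 1)
(5) = (d - 1)*(d^2 + 6*d + 8) = (d - 1)*(d + 2)*(d + 4)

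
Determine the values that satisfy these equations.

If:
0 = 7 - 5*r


Then:
r = 7/5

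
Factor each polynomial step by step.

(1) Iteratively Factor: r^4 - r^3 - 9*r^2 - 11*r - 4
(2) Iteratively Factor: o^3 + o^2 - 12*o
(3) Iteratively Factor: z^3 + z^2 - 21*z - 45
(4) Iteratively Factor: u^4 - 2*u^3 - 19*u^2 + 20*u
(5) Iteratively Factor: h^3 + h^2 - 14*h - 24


(1) = (r + 1)*(r^3 - 2*r^2 - 7*r - 4) = (r + 1)^2*(r^2 - 3*r - 4) = (r - 4)*(r + 1)^2*(r + 1)
(2) = (o)*(o^2 + o - 12) = o*(o + 4)*(o - 3)
(3) = (z + 3)*(z^2 - 2*z - 15) = (z - 5)*(z + 3)*(z + 3)
(4) = (u - 1)*(u^3 - u^2 - 20*u) = (u - 5)*(u - 1)*(u^2 + 4*u) = u*(u - 5)*(u - 1)*(u + 4)
(5) = (h + 2)*(h^2 - h - 12) = (h - 4)*(h + 2)*(h + 3)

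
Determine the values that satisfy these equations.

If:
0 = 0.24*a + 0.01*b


Then:
a = -0.0416666666666667*b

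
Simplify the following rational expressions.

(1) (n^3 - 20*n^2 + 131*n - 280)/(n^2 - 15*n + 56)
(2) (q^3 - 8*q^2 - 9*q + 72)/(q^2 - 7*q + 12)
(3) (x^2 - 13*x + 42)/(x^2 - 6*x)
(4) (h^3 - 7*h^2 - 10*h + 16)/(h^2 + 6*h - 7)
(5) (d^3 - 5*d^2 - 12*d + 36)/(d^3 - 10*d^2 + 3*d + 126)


(1) = n - 5
(2) = (q^2 - 5*q - 24)/(q - 4)
(3) = (x - 7)/x
(4) = (h^2 - 6*h - 16)/(h + 7)
(5) = (d - 2)/(d - 7)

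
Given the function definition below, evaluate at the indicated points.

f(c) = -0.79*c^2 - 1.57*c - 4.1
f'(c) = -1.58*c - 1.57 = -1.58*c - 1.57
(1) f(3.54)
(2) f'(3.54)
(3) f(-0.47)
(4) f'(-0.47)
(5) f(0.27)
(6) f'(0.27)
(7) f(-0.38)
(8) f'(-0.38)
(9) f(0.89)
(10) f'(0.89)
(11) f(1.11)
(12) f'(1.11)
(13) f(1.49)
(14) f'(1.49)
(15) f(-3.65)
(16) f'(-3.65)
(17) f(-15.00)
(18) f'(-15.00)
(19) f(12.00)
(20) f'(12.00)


(1) = -19.56
(2) = -7.16
(3) = -3.54
(4) = -0.83
(5) = -4.58
(6) = -2.00
(7) = -3.62
(8) = -0.97
(9) = -6.12
(10) = -2.98
(11) = -6.82
(12) = -3.32
(13) = -8.19
(14) = -3.92
(15) = -8.89
(16) = 4.20
(17) = -158.30
(18) = 22.13
(19) = -136.70
(20) = -20.53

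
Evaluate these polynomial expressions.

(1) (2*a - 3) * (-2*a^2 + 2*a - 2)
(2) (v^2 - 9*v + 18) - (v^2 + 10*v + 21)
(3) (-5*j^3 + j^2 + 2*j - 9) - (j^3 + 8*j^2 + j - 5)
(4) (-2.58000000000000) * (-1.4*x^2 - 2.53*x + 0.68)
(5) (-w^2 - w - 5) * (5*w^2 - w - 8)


(1) = -4*a^3 + 10*a^2 - 10*a + 6
(2) = -19*v - 3
(3) = -6*j^3 - 7*j^2 + j - 4
(4) = 3.612*x^2 + 6.5274*x - 1.7544
(5) = -5*w^4 - 4*w^3 - 16*w^2 + 13*w + 40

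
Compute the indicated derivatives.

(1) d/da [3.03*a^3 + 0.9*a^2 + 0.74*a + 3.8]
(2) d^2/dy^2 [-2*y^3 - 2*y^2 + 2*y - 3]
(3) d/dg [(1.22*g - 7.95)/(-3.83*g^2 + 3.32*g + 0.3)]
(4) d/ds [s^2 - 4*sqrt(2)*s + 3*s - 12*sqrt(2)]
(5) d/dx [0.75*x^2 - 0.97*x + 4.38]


(1) = 9.09*a^2 + 1.8*a + 0.74
(2) = -12*y - 4
(3) = (4.6726*g^2 - 60.897*g + 26.76)/(14.6689*g^4 - 25.4312*g^3 + 8.7244*g^2 + 1.992*g + 0.09)
(4) = 2*s - 4*sqrt(2) + 3
(5) = 1.5*x - 0.97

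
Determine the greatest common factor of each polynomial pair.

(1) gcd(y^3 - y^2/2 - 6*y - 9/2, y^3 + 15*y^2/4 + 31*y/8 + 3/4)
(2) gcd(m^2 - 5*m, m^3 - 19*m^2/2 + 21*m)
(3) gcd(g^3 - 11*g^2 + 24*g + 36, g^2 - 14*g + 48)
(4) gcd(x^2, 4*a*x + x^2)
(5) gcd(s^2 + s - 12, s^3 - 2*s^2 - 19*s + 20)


(1) = y + 3/2
(2) = m
(3) = g - 6
(4) = gcd(x^2, x*(4*a + x)) = x
(5) = s + 4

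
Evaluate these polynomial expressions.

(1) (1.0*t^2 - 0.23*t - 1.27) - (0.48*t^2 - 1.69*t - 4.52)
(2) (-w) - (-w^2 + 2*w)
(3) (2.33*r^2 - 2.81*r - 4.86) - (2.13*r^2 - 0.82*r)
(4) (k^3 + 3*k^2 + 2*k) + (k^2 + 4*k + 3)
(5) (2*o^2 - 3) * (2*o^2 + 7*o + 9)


(1) = 0.52*t^2 + 1.46*t + 3.25
(2) = w^2 - 3*w
(3) = 0.2*r^2 - 1.99*r - 4.86
(4) = k^3 + 4*k^2 + 6*k + 3
(5) = 4*o^4 + 14*o^3 + 12*o^2 - 21*o - 27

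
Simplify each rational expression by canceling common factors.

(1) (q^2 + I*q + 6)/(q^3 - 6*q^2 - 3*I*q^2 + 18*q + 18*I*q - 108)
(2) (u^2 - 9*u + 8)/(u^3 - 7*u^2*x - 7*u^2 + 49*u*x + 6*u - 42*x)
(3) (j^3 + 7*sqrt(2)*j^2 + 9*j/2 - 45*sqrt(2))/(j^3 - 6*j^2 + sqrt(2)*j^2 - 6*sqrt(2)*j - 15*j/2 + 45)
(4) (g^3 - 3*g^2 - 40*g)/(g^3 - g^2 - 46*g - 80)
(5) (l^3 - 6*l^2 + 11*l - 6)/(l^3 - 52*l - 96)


(1) = (q - 2*I)/(q^2 + q*(-6 - 6*I) + 36*I)
(2) = (8 - u)/(-u^2 + 7*u*x + 6*u - 42*x)
(3) = (4*j + 24*sqrt(2))/(4*j - 24)
(4) = g/(g + 2)
(5) = (l^3 - 6*l^2 + 11*l - 6)/(l^3 - 52*l - 96)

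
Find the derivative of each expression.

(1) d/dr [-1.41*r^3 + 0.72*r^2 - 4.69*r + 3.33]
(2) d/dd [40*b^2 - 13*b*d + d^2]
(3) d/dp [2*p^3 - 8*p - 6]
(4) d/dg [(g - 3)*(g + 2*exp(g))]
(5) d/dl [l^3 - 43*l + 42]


(1) = -4.23*r^2 + 1.44*r - 4.69
(2) = -13*b + 2*d
(3) = 6*p^2 - 8
(4) = g + (g - 3)*(2*exp(g) + 1) + 2*exp(g)
(5) = 3*l^2 - 43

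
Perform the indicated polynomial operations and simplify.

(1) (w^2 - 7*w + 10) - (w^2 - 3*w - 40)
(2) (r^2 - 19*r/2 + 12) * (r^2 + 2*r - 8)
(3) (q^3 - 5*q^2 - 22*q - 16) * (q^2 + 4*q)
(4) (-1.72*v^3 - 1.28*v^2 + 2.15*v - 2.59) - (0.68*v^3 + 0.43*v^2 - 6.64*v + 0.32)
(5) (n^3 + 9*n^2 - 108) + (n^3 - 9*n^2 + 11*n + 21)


(1) = 50 - 4*w
(2) = r^4 - 15*r^3/2 - 15*r^2 + 100*r - 96
(3) = q^5 - q^4 - 42*q^3 - 104*q^2 - 64*q
(4) = -2.4*v^3 - 1.71*v^2 + 8.79*v - 2.91
(5) = 2*n^3 + 11*n - 87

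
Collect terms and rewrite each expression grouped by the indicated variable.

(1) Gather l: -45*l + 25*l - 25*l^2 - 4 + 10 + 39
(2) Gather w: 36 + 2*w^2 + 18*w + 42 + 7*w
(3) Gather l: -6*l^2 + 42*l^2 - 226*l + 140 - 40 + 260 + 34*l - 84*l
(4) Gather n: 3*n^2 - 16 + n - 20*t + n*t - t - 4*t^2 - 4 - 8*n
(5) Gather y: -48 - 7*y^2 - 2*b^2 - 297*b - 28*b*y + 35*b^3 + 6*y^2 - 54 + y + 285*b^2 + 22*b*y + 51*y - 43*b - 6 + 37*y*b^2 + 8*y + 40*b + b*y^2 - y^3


(1) = -25*l^2 - 20*l + 45
(2) = 2*w^2 + 25*w + 78
(3) = 36*l^2 - 276*l + 360
(4) = 3*n^2 + n*(t - 7) - 4*t^2 - 21*t - 20
(5) = 35*b^3 + 283*b^2 - 300*b - y^3 + y^2*(b - 1) + y*(37*b^2 - 6*b + 60) - 108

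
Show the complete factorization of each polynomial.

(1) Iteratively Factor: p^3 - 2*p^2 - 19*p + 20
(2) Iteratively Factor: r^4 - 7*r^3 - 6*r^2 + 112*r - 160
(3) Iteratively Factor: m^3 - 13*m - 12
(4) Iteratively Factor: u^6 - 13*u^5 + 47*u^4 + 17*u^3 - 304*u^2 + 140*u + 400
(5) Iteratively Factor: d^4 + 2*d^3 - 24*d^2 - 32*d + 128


(1) = (p - 1)*(p^2 - p - 20) = (p - 1)*(p + 4)*(p - 5)
(2) = (r + 4)*(r^3 - 11*r^2 + 38*r - 40) = (r - 5)*(r + 4)*(r^2 - 6*r + 8) = (r - 5)*(r - 2)*(r + 4)*(r - 4)
(3) = (m + 1)*(m^2 - m - 12) = (m - 4)*(m + 1)*(m + 3)
(4) = (u - 4)*(u^5 - 9*u^4 + 11*u^3 + 61*u^2 - 60*u - 100) = (u - 5)*(u - 4)*(u^4 - 4*u^3 - 9*u^2 + 16*u + 20) = (u - 5)*(u - 4)*(u + 1)*(u^3 - 5*u^2 - 4*u + 20) = (u - 5)^2*(u - 4)*(u + 1)*(u^2 - 4) = (u - 5)^2*(u - 4)*(u + 1)*(u + 2)*(u - 2)
(5) = (d - 2)*(d^3 + 4*d^2 - 16*d - 64) = (d - 2)*(d + 4)*(d^2 - 16) = (d - 2)*(d + 4)^2*(d - 4)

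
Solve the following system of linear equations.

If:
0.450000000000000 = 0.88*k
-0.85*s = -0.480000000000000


Then:
k = 0.51
s = 0.56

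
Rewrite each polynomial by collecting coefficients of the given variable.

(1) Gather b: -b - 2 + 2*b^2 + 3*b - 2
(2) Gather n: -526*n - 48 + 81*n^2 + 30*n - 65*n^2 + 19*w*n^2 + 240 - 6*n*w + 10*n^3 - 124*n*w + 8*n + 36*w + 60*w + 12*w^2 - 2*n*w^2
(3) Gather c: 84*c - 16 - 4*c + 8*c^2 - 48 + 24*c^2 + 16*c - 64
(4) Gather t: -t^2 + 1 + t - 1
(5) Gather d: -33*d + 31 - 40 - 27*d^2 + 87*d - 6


(1) = 2*b^2 + 2*b - 4
(2) = 10*n^3 + n^2*(19*w + 16) + n*(-2*w^2 - 130*w - 488) + 12*w^2 + 96*w + 192
(3) = 32*c^2 + 96*c - 128
(4) = -t^2 + t
(5) = -27*d^2 + 54*d - 15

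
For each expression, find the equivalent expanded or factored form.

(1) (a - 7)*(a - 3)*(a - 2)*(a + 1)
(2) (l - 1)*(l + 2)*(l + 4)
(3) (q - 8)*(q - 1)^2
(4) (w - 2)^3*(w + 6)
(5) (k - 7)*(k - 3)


(1) = a^4 - 11*a^3 + 29*a^2 - a - 42
(2) = l^3 + 5*l^2 + 2*l - 8
(3) = q^3 - 10*q^2 + 17*q - 8
(4) = w^4 - 24*w^2 + 64*w - 48
(5) = k^2 - 10*k + 21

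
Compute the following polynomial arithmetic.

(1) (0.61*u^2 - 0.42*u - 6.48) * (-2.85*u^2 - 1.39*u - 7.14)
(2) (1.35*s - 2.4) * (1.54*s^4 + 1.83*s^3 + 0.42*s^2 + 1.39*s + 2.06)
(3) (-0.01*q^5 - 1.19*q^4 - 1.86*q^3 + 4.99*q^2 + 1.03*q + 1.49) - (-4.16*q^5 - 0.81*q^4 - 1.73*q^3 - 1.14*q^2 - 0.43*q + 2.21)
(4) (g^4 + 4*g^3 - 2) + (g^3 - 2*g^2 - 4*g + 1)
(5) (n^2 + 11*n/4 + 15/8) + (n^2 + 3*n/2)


(1) = -1.7385*u^4 + 0.3491*u^3 + 14.6964*u^2 + 12.006*u + 46.2672
(2) = 2.079*s^5 - 1.2255*s^4 - 3.825*s^3 + 0.8685*s^2 - 0.555*s - 4.944
(3) = 4.15*q^5 - 0.38*q^4 - 0.13*q^3 + 6.13*q^2 + 1.46*q - 0.72
(4) = g^4 + 5*g^3 - 2*g^2 - 4*g - 1
(5) = 2*n^2 + 17*n/4 + 15/8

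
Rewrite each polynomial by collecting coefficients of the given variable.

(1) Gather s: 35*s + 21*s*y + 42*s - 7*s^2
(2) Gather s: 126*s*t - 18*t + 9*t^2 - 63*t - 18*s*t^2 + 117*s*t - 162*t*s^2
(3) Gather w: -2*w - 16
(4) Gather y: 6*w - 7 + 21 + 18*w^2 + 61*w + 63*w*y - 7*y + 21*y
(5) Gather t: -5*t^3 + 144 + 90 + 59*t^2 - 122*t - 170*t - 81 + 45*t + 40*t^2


(1) = -7*s^2 + s*(21*y + 77)
(2) = -162*s^2*t + s*(-18*t^2 + 243*t) + 9*t^2 - 81*t
(3) = -2*w - 16
(4) = 18*w^2 + 67*w + y*(63*w + 14) + 14
(5) = -5*t^3 + 99*t^2 - 247*t + 153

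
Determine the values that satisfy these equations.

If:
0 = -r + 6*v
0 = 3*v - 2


Then:
r = 4
v = 2/3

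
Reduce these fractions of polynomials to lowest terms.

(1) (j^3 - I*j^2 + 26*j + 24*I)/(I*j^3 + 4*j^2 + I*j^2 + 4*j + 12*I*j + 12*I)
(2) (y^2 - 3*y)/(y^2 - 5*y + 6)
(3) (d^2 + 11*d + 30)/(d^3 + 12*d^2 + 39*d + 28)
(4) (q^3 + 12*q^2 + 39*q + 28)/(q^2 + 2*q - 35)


(1) = (-I*j^2 + 5*j + 4*I)/(j^2 + j*(1 + 2*I) + 2*I)
(2) = y/(y - 2)
(3) = (d^2 + 11*d + 30)/(d^3 + 12*d^2 + 39*d + 28)
(4) = (q^2 + 5*q + 4)/(q - 5)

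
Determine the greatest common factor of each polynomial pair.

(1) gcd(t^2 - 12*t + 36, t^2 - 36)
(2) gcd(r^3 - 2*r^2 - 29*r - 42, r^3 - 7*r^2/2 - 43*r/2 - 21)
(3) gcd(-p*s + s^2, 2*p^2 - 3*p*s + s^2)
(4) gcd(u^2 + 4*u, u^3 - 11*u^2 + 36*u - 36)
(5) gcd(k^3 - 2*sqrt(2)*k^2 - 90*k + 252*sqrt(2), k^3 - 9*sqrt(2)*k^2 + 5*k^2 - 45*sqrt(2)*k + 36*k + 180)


(1) = t - 6
(2) = gcd((r - 7)*(r + 2)*(r + 3), (r - 7)*(r + 3/2)*(r + 2)) = r^2 - 5*r - 14
(3) = gcd(s*(-p + s), (-2*p + s)*(-p + s)) = p - s
(4) = gcd(u*(u + 4), (u - 6)*(u - 3)*(u - 2)) = 1
(5) = gcd((k - 6*sqrt(2))*(k - 3*sqrt(2))*(k + 7*sqrt(2)), (k + 5)*(k - 6*sqrt(2))*(k - 3*sqrt(2))) = k^2 - 9*sqrt(2)*k + 36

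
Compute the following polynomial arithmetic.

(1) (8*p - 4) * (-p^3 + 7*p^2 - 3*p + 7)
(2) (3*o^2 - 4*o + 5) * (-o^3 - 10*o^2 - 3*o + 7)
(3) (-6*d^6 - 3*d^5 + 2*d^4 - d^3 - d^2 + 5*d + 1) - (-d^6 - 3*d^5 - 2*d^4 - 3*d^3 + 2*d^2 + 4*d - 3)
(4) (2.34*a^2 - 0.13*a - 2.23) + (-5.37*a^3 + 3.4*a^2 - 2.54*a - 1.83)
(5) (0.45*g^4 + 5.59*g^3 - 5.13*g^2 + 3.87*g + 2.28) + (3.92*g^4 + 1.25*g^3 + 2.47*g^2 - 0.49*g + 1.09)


(1) = -8*p^4 + 60*p^3 - 52*p^2 + 68*p - 28
(2) = -3*o^5 - 26*o^4 + 26*o^3 - 17*o^2 - 43*o + 35
(3) = -5*d^6 + 4*d^4 + 2*d^3 - 3*d^2 + d + 4
(4) = -5.37*a^3 + 5.74*a^2 - 2.67*a - 4.06
(5) = 4.37*g^4 + 6.84*g^3 - 2.66*g^2 + 3.38*g + 3.37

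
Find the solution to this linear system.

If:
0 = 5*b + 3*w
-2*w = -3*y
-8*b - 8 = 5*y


Then:
b = -36/11
w = 60/11
y = 40/11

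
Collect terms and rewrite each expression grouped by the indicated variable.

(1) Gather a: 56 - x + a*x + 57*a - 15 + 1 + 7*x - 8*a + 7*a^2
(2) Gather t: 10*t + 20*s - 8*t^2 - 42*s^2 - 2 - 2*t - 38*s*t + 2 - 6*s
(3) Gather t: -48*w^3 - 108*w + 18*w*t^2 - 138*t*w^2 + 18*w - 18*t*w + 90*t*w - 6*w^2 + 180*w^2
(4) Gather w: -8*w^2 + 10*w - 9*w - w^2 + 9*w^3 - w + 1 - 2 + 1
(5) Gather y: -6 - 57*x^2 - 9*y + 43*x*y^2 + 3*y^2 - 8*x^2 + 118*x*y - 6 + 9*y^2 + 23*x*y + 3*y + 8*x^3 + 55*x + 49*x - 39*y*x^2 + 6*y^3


(1) = 7*a^2 + a*(x + 49) + 6*x + 42
(2) = -42*s^2 + 14*s - 8*t^2 + t*(8 - 38*s)
(3) = 18*t^2*w + t*(-138*w^2 + 72*w) - 48*w^3 + 174*w^2 - 90*w
(4) = 9*w^3 - 9*w^2
(5) = 8*x^3 - 65*x^2 + 104*x + 6*y^3 + y^2*(43*x + 12) + y*(-39*x^2 + 141*x - 6) - 12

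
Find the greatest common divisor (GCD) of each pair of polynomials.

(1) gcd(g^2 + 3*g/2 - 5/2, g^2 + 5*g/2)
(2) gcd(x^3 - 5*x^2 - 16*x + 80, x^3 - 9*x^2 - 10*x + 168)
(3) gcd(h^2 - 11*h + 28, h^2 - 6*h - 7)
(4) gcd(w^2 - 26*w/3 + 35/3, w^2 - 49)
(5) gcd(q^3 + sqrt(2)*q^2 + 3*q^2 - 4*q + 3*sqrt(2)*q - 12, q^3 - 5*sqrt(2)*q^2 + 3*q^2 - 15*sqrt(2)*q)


(1) = g + 5/2
(2) = gcd((x - 5)*(x - 4)*(x + 4), (x - 7)*(x - 6)*(x + 4)) = x + 4
(3) = gcd((h - 7)*(h - 4), (h - 7)*(h + 1)) = h - 7
(4) = gcd((w - 7)*(w - 5/3), (w - 7)*(w + 7)) = w - 7
(5) = gcd((q + 3)*(q - sqrt(2))*(q + 2*sqrt(2)), q*(q + 3)*(q - 5*sqrt(2))) = q + 3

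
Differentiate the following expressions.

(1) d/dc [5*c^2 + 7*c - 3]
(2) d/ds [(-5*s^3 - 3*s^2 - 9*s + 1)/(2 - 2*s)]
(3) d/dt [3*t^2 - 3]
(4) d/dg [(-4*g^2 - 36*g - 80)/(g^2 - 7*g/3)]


(1) = 10*c + 7
(2) = (5*s^3 - 6*s^2 - 3*s - 4)/(s^2 - 2*s + 1)
(3) = 6*t
(4) = 24*(17*g^2 + 60*g - 70)/(g^2*(9*g^2 - 42*g + 49))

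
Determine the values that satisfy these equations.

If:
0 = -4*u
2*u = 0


Then:
u = 0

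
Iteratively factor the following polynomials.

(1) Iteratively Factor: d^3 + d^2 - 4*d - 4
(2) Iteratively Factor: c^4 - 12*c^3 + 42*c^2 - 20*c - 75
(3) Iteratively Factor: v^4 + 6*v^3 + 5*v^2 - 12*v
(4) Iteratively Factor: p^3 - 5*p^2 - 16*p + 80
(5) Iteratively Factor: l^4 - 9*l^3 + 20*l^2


(1) = (d + 1)*(d^2 - 4) = (d + 1)*(d + 2)*(d - 2)
(2) = (c - 3)*(c^3 - 9*c^2 + 15*c + 25) = (c - 5)*(c - 3)*(c^2 - 4*c - 5) = (c - 5)^2*(c - 3)*(c + 1)
(3) = (v + 3)*(v^3 + 3*v^2 - 4*v) = (v + 3)*(v + 4)*(v^2 - v) = (v - 1)*(v + 3)*(v + 4)*(v)
(4) = (p - 5)*(p^2 - 16) = (p - 5)*(p + 4)*(p - 4)
(5) = (l)*(l^3 - 9*l^2 + 20*l) = l^2*(l^2 - 9*l + 20) = l^2*(l - 4)*(l - 5)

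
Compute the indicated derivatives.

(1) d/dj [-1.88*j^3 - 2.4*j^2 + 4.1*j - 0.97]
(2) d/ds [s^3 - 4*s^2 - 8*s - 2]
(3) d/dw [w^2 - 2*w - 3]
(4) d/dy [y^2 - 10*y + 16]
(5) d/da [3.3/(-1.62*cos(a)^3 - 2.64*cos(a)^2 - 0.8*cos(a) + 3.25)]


(1) = -5.64*j^2 - 4.8*j + 4.1
(2) = 3*s^2 - 8*s - 8
(3) = 2*w - 2
(4) = 2*y - 10
(5) = (16.038*sin(a)^2 - 17.424*cos(a) - 18.678)*sin(a)/(1.62*cos(a)^3 + 2.64*cos(a)^2 + 0.8*cos(a) - 3.25)^2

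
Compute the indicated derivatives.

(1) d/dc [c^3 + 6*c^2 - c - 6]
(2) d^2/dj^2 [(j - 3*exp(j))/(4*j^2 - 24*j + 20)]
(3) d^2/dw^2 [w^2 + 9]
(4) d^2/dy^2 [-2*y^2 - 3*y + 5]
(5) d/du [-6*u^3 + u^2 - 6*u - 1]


(1) = 3*c^2 + 12*c - 1
(2) = (8*(j - 3)^2*(j - 3*exp(j)) + 2*(-j + 2*(j - 3)*(3*exp(j) - 1) + 3*exp(j))*(j^2 - 6*j + 5) - 3*(j^2 - 6*j + 5)^2*exp(j))/(4*(j^2 - 6*j + 5)^3)
(3) = 2
(4) = -4
(5) = -18*u^2 + 2*u - 6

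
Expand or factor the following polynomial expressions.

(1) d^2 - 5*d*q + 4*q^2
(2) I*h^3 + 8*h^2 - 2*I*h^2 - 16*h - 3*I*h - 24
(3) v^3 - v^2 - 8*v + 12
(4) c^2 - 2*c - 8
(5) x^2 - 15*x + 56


(1) = (d - 4*q)*(d - q)
(2) = (h - 3)*(h - 8*I)*(I*h + I)
(3) = (v - 2)^2*(v + 3)
(4) = (c - 4)*(c + 2)
(5) = (x - 8)*(x - 7)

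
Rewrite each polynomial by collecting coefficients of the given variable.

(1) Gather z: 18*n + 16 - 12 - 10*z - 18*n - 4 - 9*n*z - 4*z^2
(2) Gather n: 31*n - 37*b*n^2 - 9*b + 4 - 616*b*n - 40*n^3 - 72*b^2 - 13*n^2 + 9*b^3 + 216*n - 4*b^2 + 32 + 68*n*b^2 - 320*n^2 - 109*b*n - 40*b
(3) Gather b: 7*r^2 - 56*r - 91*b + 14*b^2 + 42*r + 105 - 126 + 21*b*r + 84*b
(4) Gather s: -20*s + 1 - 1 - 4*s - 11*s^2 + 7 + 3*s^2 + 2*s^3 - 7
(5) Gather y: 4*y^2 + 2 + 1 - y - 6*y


(1) = -4*z^2 + z*(-9*n - 10)
(2) = 9*b^3 - 76*b^2 - 49*b - 40*n^3 + n^2*(-37*b - 333) + n*(68*b^2 - 725*b + 247) + 36
(3) = 14*b^2 + b*(21*r - 7) + 7*r^2 - 14*r - 21
(4) = 2*s^3 - 8*s^2 - 24*s
(5) = 4*y^2 - 7*y + 3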